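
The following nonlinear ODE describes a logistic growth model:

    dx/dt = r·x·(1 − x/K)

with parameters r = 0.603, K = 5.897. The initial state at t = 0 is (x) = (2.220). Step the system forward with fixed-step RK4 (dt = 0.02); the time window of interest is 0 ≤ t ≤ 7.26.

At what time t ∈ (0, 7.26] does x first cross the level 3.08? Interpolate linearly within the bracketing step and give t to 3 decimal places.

t=0.000: state=(2.220)
step 1 (dt=0.02): k1=(0.835), k2=(0.836), k3=(0.836), k4=(0.837); state += dt/6·(k1+2k2+2k3+k4)
t=0.020: state=(2.237)
t=0.040: state=(2.253)
t=0.060: state=(2.270)
continuing one RK4 step at a time; state shown every 25 steps (Δt=0.5):
t=0.500: state=(2.650)
t=0.980: state=(3.076)
next step: t=1.000: state=(3.093) — x has crossed 3.08
linear interpolation between t=0.980 (3.07572) and t=1.000 (3.09346) → t≈0.985

t = 0.985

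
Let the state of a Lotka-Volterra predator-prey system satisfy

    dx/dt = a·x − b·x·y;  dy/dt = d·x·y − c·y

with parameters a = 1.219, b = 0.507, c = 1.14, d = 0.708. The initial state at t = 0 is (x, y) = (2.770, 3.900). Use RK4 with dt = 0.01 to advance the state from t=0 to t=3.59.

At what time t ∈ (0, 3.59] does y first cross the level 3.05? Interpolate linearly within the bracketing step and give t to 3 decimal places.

t=0.000: state=(2.770, 3.900)
step 1 (dt=0.01): k1=(-2.100, 3.203), k2=(-2.115, 3.187), k3=(-2.115, 3.186), k4=(-2.129, 3.170); state += dt/6·(k1+2k2+2k3+k4)
t=0.010: state=(2.749, 3.932)
t=0.020: state=(2.727, 3.963)
t=0.030: state=(2.706, 3.995)
continuing one RK4 step at a time; state shown every 20 steps (Δt=0.2):
t=0.200: state=(2.311, 4.452)
t=0.400: state=(1.844, 4.754)
t=0.600: state=(1.449, 4.774)
t=0.800: state=(1.150, 4.563)
t=1.000: state=(0.940, 4.208)
t=1.200: state=(0.799, 3.786)
t=1.400: state=(0.710, 3.352)
t=1.540: state=(0.671, 3.060)
next step: t=1.550: state=(0.669, 3.040) — y has crossed 3.05
linear interpolation between t=1.540 (3.05993) and t=1.550 (3.03963) → t≈1.545

t = 1.545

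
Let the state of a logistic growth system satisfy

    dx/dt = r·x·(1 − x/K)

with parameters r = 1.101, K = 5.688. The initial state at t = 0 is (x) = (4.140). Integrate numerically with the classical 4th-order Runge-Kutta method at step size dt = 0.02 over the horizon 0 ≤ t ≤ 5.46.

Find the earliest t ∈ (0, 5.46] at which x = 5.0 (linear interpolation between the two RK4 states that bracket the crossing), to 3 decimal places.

t=0.000: state=(4.140)
step 1 (dt=0.02): k1=(1.241), k2=(1.234), k3=(1.234), k4=(1.228); state += dt/6·(k1+2k2+2k3+k4)
t=0.020: state=(4.165)
t=0.040: state=(4.189)
t=0.060: state=(4.213)
continuing one RK4 step at a time; state shown every 10 steps (Δt=0.2):
t=0.200: state=(4.375)
t=0.400: state=(4.584)
t=0.600: state=(4.767)
t=0.800: state=(4.925)
t=0.900: state=(4.995)
next step: t=0.920: state=(5.008) — x has crossed 5.0
linear interpolation between t=0.900 (4.99468) and t=0.920 (5.00797) → t≈0.908

t = 0.908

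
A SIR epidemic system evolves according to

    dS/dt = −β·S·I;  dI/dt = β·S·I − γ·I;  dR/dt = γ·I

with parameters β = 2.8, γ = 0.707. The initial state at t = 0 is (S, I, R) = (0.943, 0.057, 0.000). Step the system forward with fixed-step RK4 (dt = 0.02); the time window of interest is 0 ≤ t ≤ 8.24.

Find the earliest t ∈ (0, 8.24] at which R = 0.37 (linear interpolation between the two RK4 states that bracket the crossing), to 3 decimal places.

t = 2.007

t=0.000: state=(0.943, 0.057, 0.000)
step 1 (dt=0.02): k1=(-0.151, 0.110, 0.040), k2=(-0.153, 0.112, 0.041), k3=(-0.153, 0.112, 0.041), k4=(-0.156, 0.114, 0.042); state += dt/6·(k1+2k2+2k3+k4)
t=0.020: state=(0.940, 0.059, 0.001)
t=0.040: state=(0.937, 0.062, 0.002)
t=0.060: state=(0.933, 0.064, 0.003)
continuing one RK4 step at a time; state shown every 25 steps (Δt=0.5):
t=0.500: state=(0.827, 0.140, 0.033)
t=1.000: state=(0.622, 0.273, 0.105)
t=1.500: state=(0.389, 0.388, 0.224)
t=2.000: state=(0.220, 0.412, 0.368)
next step: t=2.020: state=(0.215, 0.412, 0.374) — R has crossed 0.37
linear interpolation between t=2.000 (0.36800) and t=2.020 (0.37382) → t≈2.007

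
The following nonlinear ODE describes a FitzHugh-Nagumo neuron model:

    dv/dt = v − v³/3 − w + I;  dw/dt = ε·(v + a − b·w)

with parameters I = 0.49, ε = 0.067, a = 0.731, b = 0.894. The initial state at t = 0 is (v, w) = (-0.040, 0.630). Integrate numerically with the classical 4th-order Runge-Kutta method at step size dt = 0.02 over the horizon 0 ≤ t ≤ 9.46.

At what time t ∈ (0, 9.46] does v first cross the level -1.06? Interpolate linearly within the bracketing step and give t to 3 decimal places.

t = 2.064

t=0.000: state=(-0.040, 0.630)
step 1 (dt=0.02): k1=(-0.180, 0.009), k2=(-0.182, 0.008), k3=(-0.182, 0.008), k4=(-0.184, 0.008); state += dt/6·(k1+2k2+2k3+k4)
t=0.020: state=(-0.044, 0.630)
t=0.040: state=(-0.047, 0.630)
t=0.060: state=(-0.051, 0.630)
continuing one RK4 step at a time; state shown every 25 steps (Δt=0.5):
t=0.500: state=(-0.157, 0.632)
t=1.000: state=(-0.348, 0.630)
t=1.500: state=(-0.637, 0.619)
t=2.000: state=(-1.010, 0.598)
t=2.060: state=(-1.057, 0.595)
next step: t=2.080: state=(-1.072, 0.594) — v has crossed -1.06
linear interpolation between t=2.060 (-1.05674) and t=2.080 (-1.07207) → t≈2.064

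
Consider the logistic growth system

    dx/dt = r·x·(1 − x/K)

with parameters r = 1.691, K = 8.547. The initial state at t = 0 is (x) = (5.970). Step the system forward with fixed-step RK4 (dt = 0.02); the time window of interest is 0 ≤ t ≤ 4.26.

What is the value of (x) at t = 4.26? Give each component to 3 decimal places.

(x) = (8.544)

t=0.000: state=(5.970)
step 1 (dt=0.02): k1=(3.044), k2=(3.023), k3=(3.023), k4=(3.003); state += dt/6·(k1+2k2+2k3+k4)
t=0.020: state=(6.030)
t=0.040: state=(6.090)
t=0.060: state=(6.149)
continuing one RK4 step at a time; state shown every 10 steps (Δt=0.2):
t=0.200: state=(6.535)
t=0.400: state=(7.009)
t=0.600: state=(7.390)
t=0.800: state=(7.689)
t=1.000: state=(7.917)
t=1.200: state=(8.088)
t=1.400: state=(8.215)
t=1.600: state=(8.307)
t=1.800: state=(8.375)
t=2.000: state=(8.423)
t=2.200: state=(8.459)
t=2.400: state=(8.484)
t=2.600: state=(8.502)
t=2.800: state=(8.515)
t=3.000: state=(8.524)
t=3.200: state=(8.531)
t=3.400: state=(8.535)
t=3.600: state=(8.539)
t=3.800: state=(8.541)
t=4.000: state=(8.543)
t=4.200: state=(8.544)
t=4.260: state=(8.544)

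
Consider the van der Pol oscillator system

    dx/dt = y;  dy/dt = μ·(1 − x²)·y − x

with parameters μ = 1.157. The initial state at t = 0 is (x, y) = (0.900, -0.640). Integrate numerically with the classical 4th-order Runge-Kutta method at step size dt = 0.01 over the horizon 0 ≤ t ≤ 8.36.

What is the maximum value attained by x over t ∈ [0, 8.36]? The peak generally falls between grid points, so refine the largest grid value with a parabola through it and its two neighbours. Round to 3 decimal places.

t=0.000: state=(0.900, -0.640)
step 1 (dt=0.01): k1=(-0.640, -1.041), k2=(-0.645, -1.043), k3=(-0.645, -1.043), k4=(-0.650, -1.045); state += dt/6·(k1+2k2+2k3+k4)
t=0.010: state=(0.894, -0.650)
t=0.020: state=(0.887, -0.661)
t=0.030: state=(0.880, -0.671)
continuing one RK4 step at a time; state shown every 50 steps (Δt=0.5):
t=0.500: state=(0.433, -1.277)
t=1.000: state=(-0.442, -2.243)
t=1.500: state=(-1.544, -1.622)
t=2.000: state=(-1.883, 0.033)
t=2.500: state=(-1.720, 0.520)
t=3.000: state=(-1.398, 0.768)
t=3.500: state=(-0.929, 1.156)
t=4.000: state=(-0.162, 2.026)
t=4.500: state=(1.118, 2.746)
t=5.000: state=(1.965, 0.519)
t=5.500: state=(1.937, -0.385)
t=6.000: state=(1.680, -0.617)
t=6.500: state=(1.319, -0.845)
t=7.000: state=(0.798, -1.298)
t=7.500: state=(-0.076, -2.315)
t=8.000: state=(-1.408, -2.413)
t=8.360: state=(-1.951, -0.629)
largest grid value and its neighbours: x(5.180)=2.00794, x(5.190)=2.00796, x(5.200)=2.00778
parabola through these three points peaks at t≈5.186 with x≈2.00797

max x = 2.008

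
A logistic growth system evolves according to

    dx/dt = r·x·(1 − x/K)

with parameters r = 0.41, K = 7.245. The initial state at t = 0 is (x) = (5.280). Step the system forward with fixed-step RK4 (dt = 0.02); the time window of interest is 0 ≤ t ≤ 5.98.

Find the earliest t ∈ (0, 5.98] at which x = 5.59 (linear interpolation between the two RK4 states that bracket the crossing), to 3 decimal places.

t=0.000: state=(5.280)
step 1 (dt=0.02): k1=(0.587), k2=(0.586), k3=(0.586), k4=(0.585); state += dt/6·(k1+2k2+2k3+k4)
t=0.020: state=(5.292)
t=0.040: state=(5.303)
t=0.060: state=(5.315)
continuing one RK4 step at a time; state shown every 10 steps (Δt=0.2):
t=0.200: state=(5.395)
t=0.400: state=(5.506)
t=0.540: state=(5.581)
next step: t=0.560: state=(5.591) — x has crossed 5.59
linear interpolation between t=0.540 (5.58060) and t=0.560 (5.59109) → t≈0.558

t = 0.558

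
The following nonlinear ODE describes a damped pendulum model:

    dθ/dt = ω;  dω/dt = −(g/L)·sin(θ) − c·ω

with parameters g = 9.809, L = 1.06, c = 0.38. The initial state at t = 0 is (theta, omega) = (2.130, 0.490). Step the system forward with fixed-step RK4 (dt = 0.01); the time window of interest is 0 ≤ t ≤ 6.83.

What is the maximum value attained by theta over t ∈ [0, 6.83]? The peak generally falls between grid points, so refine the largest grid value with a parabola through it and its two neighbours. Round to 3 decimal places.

t=0.000: state=(2.130, 0.490)
step 1 (dt=0.01): k1=(0.490, -8.030), k2=(0.450, -8.003), k3=(0.450, -8.004), k4=(0.410, -7.978); state += dt/6·(k1+2k2+2k3+k4)
t=0.010: state=(2.134, 0.410)
t=0.020: state=(2.138, 0.330)
t=0.030: state=(2.141, 0.251)
continuing one RK4 step at a time; state shown every 25 steps (Δt=0.25):
t=0.250: state=(2.009, -1.448)
t=0.500: state=(1.397, -3.458)
t=0.750: state=(0.333, -4.772)
t=1.000: state=(-0.788, -3.807)
t=1.250: state=(-1.455, -1.462)
t=1.500: state=(-1.524, 0.875)
t=1.750: state=(-1.040, 2.913)
t=2.000: state=(-0.155, 3.874)
t=2.250: state=(0.725, 2.864)
t=2.500: state=(1.186, 0.760)
t=2.750: state=(1.106, -1.356)
t=3.000: state=(0.555, -2.882)
t=3.250: state=(-0.214, -2.978)
t=3.500: state=(-0.806, -1.583)
t=3.750: state=(-0.964, 0.322)
t=4.000: state=(-0.668, 1.942)
t=4.250: state=(-0.076, 2.574)
t=4.500: state=(0.501, 1.839)
t=4.750: state=(0.776, 0.300)
t=5.000: state=(0.653, -1.223)
t=5.250: state=(0.221, -2.068)
t=5.500: state=(-0.285, -1.789)
t=5.750: state=(-0.599, -0.635)
t=6.000: state=(-0.587, 0.707)
t=6.250: state=(-0.283, 1.602)
t=6.500: state=(0.138, 1.608)
t=6.750: state=(0.450, 0.783)
t=6.830: state=(0.498, 0.425)
largest grid value and its neighbours: theta(0.050)=2.14457, theta(0.060)=2.14512, theta(0.070)=2.14490
parabola through these three points peaks at t≈0.062 with theta≈2.14514

max theta = 2.145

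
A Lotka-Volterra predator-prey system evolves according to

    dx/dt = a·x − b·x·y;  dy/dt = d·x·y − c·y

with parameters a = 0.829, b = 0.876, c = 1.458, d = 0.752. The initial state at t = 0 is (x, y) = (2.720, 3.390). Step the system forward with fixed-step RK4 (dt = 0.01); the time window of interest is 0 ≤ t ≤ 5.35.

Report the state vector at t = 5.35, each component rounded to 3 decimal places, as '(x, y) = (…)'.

(x, y) = (3.795, 0.166)

t=0.000: state=(2.720, 3.390)
step 1 (dt=0.01): k1=(-5.823, 1.991), k2=(-5.784, 1.923), k3=(-5.783, 1.923), k4=(-5.744, 1.854); state += dt/6·(k1+2k2+2k3+k4)
t=0.010: state=(2.662, 3.409)
t=0.020: state=(2.605, 3.427)
t=0.030: state=(2.549, 3.444)
continuing one RK4 step at a time; state shown every 20 steps (Δt=0.2):
t=0.200: state=(1.739, 3.524)
t=0.400: state=(1.129, 3.253)
t=0.600: state=(0.783, 2.799)
t=0.800: state=(0.591, 2.315)
t=1.000: state=(0.483, 1.874)
t=1.200: state=(0.425, 1.498)
t=1.400: state=(0.397, 1.190)
t=1.600: state=(0.389, 0.943)
t=1.800: state=(0.396, 0.747)
t=2.000: state=(0.416, 0.593)
t=2.200: state=(0.447, 0.473)
t=2.400: state=(0.490, 0.379)
t=2.600: state=(0.545, 0.306)
t=2.800: state=(0.613, 0.249)
t=3.000: state=(0.695, 0.206)
t=3.200: state=(0.794, 0.172)
t=3.400: state=(0.912, 0.146)
t=3.600: state=(1.051, 0.126)
t=3.800: state=(1.215, 0.112)
t=4.000: state=(1.408, 0.102)
t=4.200: state=(1.633, 0.095)
t=4.400: state=(1.896, 0.093)
t=4.600: state=(2.202, 0.094)
t=4.800: state=(2.555, 0.101)
t=5.000: state=(2.960, 0.114)
t=5.200: state=(3.418, 0.137)
t=5.350: state=(3.795, 0.166)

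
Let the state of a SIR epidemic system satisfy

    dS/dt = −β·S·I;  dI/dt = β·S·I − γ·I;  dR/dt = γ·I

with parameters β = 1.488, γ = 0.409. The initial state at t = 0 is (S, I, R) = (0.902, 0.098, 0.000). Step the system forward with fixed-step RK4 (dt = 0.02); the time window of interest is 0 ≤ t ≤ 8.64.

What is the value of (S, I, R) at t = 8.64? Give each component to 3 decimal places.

t=0.000: state=(0.902, 0.098, 0.000)
step 1 (dt=0.02): k1=(-0.132, 0.091, 0.040), k2=(-0.133, 0.092, 0.040), k3=(-0.133, 0.092, 0.040), k4=(-0.134, 0.093, 0.041); state += dt/6·(k1+2k2+2k3+k4)
t=0.020: state=(0.899, 0.100, 0.001)
t=0.040: state=(0.897, 0.102, 0.002)
t=0.060: state=(0.894, 0.104, 0.002)
continuing one RK4 step at a time; state shown every 25 steps (Δt=0.5):
t=0.500: state=(0.823, 0.152, 0.025)
t=1.000: state=(0.717, 0.220, 0.063)
t=1.500: state=(0.592, 0.292, 0.116)
t=2.000: state=(0.466, 0.353, 0.182)
t=2.500: state=(0.353, 0.389, 0.258)
t=3.000: state=(0.263, 0.398, 0.339)
t=3.500: state=(0.196, 0.384, 0.419)
t=4.000: state=(0.149, 0.356, 0.495)
t=4.500: state=(0.116, 0.320, 0.564)
t=5.000: state=(0.093, 0.282, 0.626)
t=5.500: state=(0.076, 0.244, 0.680)
t=6.000: state=(0.064, 0.210, 0.726)
t=6.500: state=(0.056, 0.179, 0.766)
t=7.000: state=(0.049, 0.151, 0.799)
t=7.500: state=(0.044, 0.128, 0.828)
t=8.000: state=(0.041, 0.107, 0.852)
t=8.500: state=(0.038, 0.090, 0.872)
t=8.640: state=(0.037, 0.086, 0.877)

(S, I, R) = (0.037, 0.086, 0.877)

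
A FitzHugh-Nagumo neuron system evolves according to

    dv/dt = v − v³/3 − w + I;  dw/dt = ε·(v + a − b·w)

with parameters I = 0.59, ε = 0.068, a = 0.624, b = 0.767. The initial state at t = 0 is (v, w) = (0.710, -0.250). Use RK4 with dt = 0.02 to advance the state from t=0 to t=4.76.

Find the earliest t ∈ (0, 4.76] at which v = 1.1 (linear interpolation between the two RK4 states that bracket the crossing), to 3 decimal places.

t = 0.265

t=0.000: state=(0.710, -0.250)
step 1 (dt=0.02): k1=(1.431, 0.104), k2=(1.437, 0.105), k3=(1.437, 0.105), k4=(1.442, 0.106); state += dt/6·(k1+2k2+2k3+k4)
t=0.020: state=(0.739, -0.248)
t=0.040: state=(0.768, -0.246)
t=0.060: state=(0.797, -0.244)
continuing one RK4 step at a time; state shown every 10 steps (Δt=0.2):
t=0.200: state=(1.004, -0.227)
t=0.260: state=(1.093, -0.220)
next step: t=0.280: state=(1.122, -0.217) — v has crossed 1.1
linear interpolation between t=0.260 (1.09259) and t=0.280 (1.12185) → t≈0.265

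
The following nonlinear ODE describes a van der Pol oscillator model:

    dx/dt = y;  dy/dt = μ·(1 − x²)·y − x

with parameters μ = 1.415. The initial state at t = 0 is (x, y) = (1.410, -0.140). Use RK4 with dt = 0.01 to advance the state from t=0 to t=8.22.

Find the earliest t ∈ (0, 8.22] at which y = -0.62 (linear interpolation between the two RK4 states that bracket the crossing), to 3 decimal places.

t=0.000: state=(1.410, -0.140)
step 1 (dt=0.01): k1=(-0.140, -1.214), k2=(-0.146, -1.205), k3=(-0.146, -1.206), k4=(-0.152, -1.197); state += dt/6·(k1+2k2+2k3+k4)
t=0.010: state=(1.409, -0.152)
t=0.020: state=(1.407, -0.164)
t=0.030: state=(1.405, -0.176)
continuing one RK4 step at a time; state shown every 50 steps (Δt=0.5):
t=0.500: state=(1.215, -0.606)
t=0.510: state=(1.209, -0.614)
next step: t=0.520: state=(1.203, -0.622) — y has crossed -0.62
linear interpolation between t=0.510 (-0.61371) and t=0.520 (-0.62180) → t≈0.518

t = 0.518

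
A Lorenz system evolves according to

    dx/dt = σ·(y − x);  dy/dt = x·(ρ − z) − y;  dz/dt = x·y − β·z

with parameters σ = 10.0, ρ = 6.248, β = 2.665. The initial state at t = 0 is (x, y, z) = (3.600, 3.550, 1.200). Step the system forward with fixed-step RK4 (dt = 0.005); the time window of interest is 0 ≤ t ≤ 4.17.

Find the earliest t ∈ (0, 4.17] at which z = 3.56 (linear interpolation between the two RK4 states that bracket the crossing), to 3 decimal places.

t=0.000: state=(3.600, 3.550, 1.200)
step 1 (dt=0.005): k1=(-0.500, 14.623, 9.582), k2=(-0.122, 14.494, 9.645), k3=(-0.135, 14.498, 9.647), k4=(0.232, 14.373, 9.712); state += dt/6·(k1+2k2+2k3+k4)
t=0.005: state=(3.599, 3.622, 1.248)
t=0.010: state=(3.602, 3.694, 1.297)
t=0.015: state=(3.608, 3.764, 1.347)
t=0.180: state=(4.724, 5.569, 3.542)
next step: t=0.185: state=(4.766, 5.605, 3.627) — z has crossed 3.56
linear interpolation between t=0.180 (3.54196) and t=0.185 (3.62675) → t≈0.181

t = 0.181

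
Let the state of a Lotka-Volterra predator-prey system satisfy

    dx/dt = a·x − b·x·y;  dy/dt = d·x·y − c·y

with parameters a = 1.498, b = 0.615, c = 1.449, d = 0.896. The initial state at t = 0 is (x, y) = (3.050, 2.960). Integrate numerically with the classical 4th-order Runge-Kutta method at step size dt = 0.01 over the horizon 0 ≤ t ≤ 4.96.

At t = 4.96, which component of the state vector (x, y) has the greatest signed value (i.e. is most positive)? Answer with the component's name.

t=0.000: state=(3.050, 2.960)
step 1 (dt=0.01): k1=(-0.983, 3.800), k2=(-1.017, 3.811), k3=(-1.017, 3.811), k4=(-1.051, 3.822); state += dt/6·(k1+2k2+2k3+k4)
t=0.010: state=(3.040, 2.998)
t=0.020: state=(3.029, 3.036)
t=0.030: state=(3.017, 3.075)
continuing one RK4 step at a time; state shown every 20 steps (Δt=0.2):
t=0.200: state=(2.727, 3.731)
t=0.400: state=(2.231, 4.360)
t=0.600: state=(1.723, 4.646)
t=0.800: state=(1.316, 4.556)
t=1.000: state=(1.034, 4.202)
t=1.200: state=(0.856, 3.720)
t=1.400: state=(0.755, 3.214)
t=1.600: state=(0.706, 2.740)
t=1.800: state=(0.699, 2.324)
t=2.000: state=(0.724, 1.975)
t=2.200: state=(0.780, 1.691)
t=2.400: state=(0.868, 1.466)
t=2.600: state=(0.988, 1.295)
t=2.800: state=(1.146, 1.173)
t=3.000: state=(1.346, 1.097)
t=3.200: state=(1.591, 1.067)
t=3.400: state=(1.881, 1.089)
t=3.600: state=(2.210, 1.176)
t=3.800: state=(2.556, 1.348)
t=4.000: state=(2.873, 1.643)
t=4.200: state=(3.085, 2.102)
t=4.400: state=(3.095, 2.747)
t=4.600: state=(2.843, 3.513)
t=4.800: state=(2.381, 4.208)
t=4.960: state=(1.962, 4.556)
compare at T: x=1.962, y=4.556

largest component: y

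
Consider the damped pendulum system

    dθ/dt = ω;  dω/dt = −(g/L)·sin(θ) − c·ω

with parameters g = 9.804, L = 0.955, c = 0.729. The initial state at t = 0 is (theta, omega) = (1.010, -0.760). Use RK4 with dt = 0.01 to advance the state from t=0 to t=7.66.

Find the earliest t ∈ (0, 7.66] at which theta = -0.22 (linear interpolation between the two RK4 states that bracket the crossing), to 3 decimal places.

t=0.000: state=(1.010, -0.760)
step 1 (dt=0.01): k1=(-0.760, -8.140), k2=(-0.801, -8.089), k3=(-0.800, -8.088), k4=(-0.841, -8.037); state += dt/6·(k1+2k2+2k3+k4)
t=0.010: state=(1.002, -0.841)
t=0.020: state=(0.993, -0.921)
t=0.030: state=(0.984, -0.999)
continuing one RK4 step at a time; state shown every 25 steps (Δt=0.25):
t=0.250: state=(0.600, -2.355)
t=0.500: state=(-0.051, -2.575)
t=0.560: state=(-0.200, -2.388)
next step: t=0.570: state=(-0.224, -2.349) — theta has crossed -0.22
linear interpolation between t=0.560 (-0.20035) and t=0.570 (-0.22404) → t≈0.568

t = 0.568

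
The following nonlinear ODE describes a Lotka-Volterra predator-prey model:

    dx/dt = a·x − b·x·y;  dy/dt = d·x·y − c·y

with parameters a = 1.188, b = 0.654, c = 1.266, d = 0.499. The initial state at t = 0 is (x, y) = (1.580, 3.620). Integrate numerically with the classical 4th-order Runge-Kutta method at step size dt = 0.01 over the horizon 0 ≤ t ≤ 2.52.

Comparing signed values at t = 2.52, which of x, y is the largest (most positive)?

largest component: x

t=0.000: state=(1.580, 3.620)
step 1 (dt=0.01): k1=(-1.864, -1.729), k2=(-1.844, -1.742), k3=(-1.844, -1.741), k4=(-1.824, -1.754); state += dt/6·(k1+2k2+2k3+k4)
t=0.010: state=(1.562, 3.603)
t=0.020: state=(1.544, 3.585)
t=0.030: state=(1.526, 3.567)
continuing one RK4 step at a time; state shown every 10 steps (Δt=0.1):
t=0.100: state=(1.413, 3.436)
t=0.200: state=(1.279, 3.238)
t=0.300: state=(1.173, 3.032)
t=0.400: state=(1.091, 2.827)
t=0.500: state=(1.028, 2.625)
t=0.600: state=(0.981, 2.432)
t=0.700: state=(0.948, 2.248)
t=0.800: state=(0.927, 2.076)
t=0.900: state=(0.916, 1.915)
t=1.000: state=(0.915, 1.766)
t=1.100: state=(0.922, 1.629)
t=1.200: state=(0.937, 1.503)
t=1.300: state=(0.960, 1.389)
t=1.400: state=(0.991, 1.285)
t=1.500: state=(1.029, 1.190)
t=1.600: state=(1.075, 1.105)
t=1.700: state=(1.130, 1.029)
t=1.800: state=(1.192, 0.961)
t=1.900: state=(1.263, 0.900)
t=2.000: state=(1.344, 0.846)
t=2.100: state=(1.434, 0.799)
t=2.200: state=(1.535, 0.758)
t=2.300: state=(1.647, 0.723)
t=2.400: state=(1.770, 0.694)
t=2.500: state=(1.907, 0.670)
t=2.520: state=(1.936, 0.666)
compare at T: x=1.936, y=0.666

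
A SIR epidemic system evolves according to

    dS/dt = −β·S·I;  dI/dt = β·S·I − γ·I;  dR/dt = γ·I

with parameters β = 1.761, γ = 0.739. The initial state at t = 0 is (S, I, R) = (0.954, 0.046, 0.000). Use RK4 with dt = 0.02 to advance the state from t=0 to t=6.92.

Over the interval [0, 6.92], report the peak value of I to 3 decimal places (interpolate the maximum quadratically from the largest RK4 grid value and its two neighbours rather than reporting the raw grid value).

max I = 0.236

t=0.000: state=(0.954, 0.046, 0.000)
step 1 (dt=0.02): k1=(-0.077, 0.043, 0.034), k2=(-0.078, 0.044, 0.034), k3=(-0.078, 0.044, 0.034), k4=(-0.079, 0.044, 0.035); state += dt/6·(k1+2k2+2k3+k4)
t=0.020: state=(0.952, 0.047, 0.001)
t=0.040: state=(0.951, 0.048, 0.001)
t=0.060: state=(0.949, 0.049, 0.002)
continuing one RK4 step at a time; state shown every 25 steps (Δt=0.5):
t=0.500: state=(0.906, 0.072, 0.022)
t=1.000: state=(0.838, 0.108, 0.055)
t=1.500: state=(0.748, 0.150, 0.102)
t=2.000: state=(0.644, 0.191, 0.165)
t=2.500: state=(0.536, 0.222, 0.242)
t=3.000: state=(0.438, 0.235, 0.327)
t=3.500: state=(0.356, 0.230, 0.414)
t=4.000: state=(0.293, 0.212, 0.496)
t=4.500: state=(0.246, 0.185, 0.569)
t=5.000: state=(0.212, 0.156, 0.632)
t=5.500: state=(0.187, 0.129, 0.685)
t=6.000: state=(0.168, 0.104, 0.728)
t=6.500: state=(0.155, 0.083, 0.762)
t=6.920: state=(0.147, 0.068, 0.785)
largest grid value and its neighbours: I(3.080)=0.23570, I(3.100)=0.23572, I(3.120)=0.23570
parabola through these three points peaks at t≈3.101 with I≈0.23572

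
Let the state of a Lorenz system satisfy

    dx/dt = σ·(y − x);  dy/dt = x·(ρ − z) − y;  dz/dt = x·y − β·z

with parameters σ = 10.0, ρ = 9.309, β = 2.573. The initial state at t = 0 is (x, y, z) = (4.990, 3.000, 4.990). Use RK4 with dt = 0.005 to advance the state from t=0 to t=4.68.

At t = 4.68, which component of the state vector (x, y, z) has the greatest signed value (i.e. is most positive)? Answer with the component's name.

t=0.000: state=(4.990, 3.000, 4.990)
step 1 (dt=0.005): k1=(-19.900, 18.552, 2.131), k2=(-18.939, 18.264, 2.197), k3=(-18.970, 18.275, 2.200), k4=(-18.038, 17.997, 2.265); state += dt/6·(k1+2k2+2k3+k4)
t=0.005: state=(4.895, 3.091, 5.001)
t=0.010: state=(4.809, 3.180, 5.013)
t=0.015: state=(4.732, 3.266, 5.025)
continuing one RK4 step at a time; state shown every 40 steps (Δt=0.2):
t=0.200: state=(4.846, 5.601, 6.183)
t=0.400: state=(6.052, 6.207, 9.126)
t=0.600: state=(5.185, 4.372, 10.215)
t=0.800: state=(3.814, 3.395, 8.652)
t=1.000: state=(3.595, 3.761, 7.147)
t=1.200: state=(4.303, 4.788, 6.917)
t=1.400: state=(5.208, 5.522, 8.116)
t=1.600: state=(5.254, 4.991, 9.294)
t=1.800: state=(4.507, 4.139, 8.976)
t=2.000: state=(4.071, 4.024, 8.010)
t=2.200: state=(4.278, 4.502, 7.541)
t=2.400: state=(4.790, 5.023, 7.937)
t=2.600: state=(5.018, 4.988, 8.667)
t=2.800: state=(4.734, 4.528, 8.812)
t=3.000: state=(4.390, 4.287, 8.357)
t=3.200: state=(4.371, 4.448, 7.952)
t=3.400: state=(4.617, 4.758, 8.000)
t=3.600: state=(4.820, 4.860, 8.374)
t=3.800: state=(4.758, 4.670, 8.593)
t=4.000: state=(4.558, 4.472, 8.443)
t=4.200: state=(4.474, 4.482, 8.182)
t=4.400: state=(4.567, 4.640, 8.111)
t=4.600: state=(4.701, 4.748, 8.269)
t=4.680: state=(4.727, 4.745, 8.350)
compare at T: x=4.727, y=4.745, z=8.350

largest component: z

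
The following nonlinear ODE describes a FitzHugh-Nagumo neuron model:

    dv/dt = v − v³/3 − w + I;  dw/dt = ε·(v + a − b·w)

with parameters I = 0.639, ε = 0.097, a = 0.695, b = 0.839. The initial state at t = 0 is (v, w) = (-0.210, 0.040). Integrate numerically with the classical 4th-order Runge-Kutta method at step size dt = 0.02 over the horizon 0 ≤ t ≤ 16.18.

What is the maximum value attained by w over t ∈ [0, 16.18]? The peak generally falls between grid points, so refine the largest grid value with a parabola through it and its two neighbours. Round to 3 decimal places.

t=0.000: state=(-0.210, 0.040)
step 1 (dt=0.02): k1=(0.392, 0.044), k2=(0.395, 0.044), k3=(0.395, 0.044), k4=(0.399, 0.044); state += dt/6·(k1+2k2+2k3+k4)
t=0.020: state=(-0.202, 0.041)
t=0.040: state=(-0.194, 0.042)
t=0.060: state=(-0.186, 0.043)
continuing one RK4 step at a time; state shown every 50 steps (Δt=1):
t=1.000: state=(0.415, 0.107)
t=2.000: state=(1.455, 0.252)
t=3.000: state=(1.800, 0.455)
t=4.000: state=(1.762, 0.651)
t=5.000: state=(1.680, 0.825)
t=6.000: state=(1.591, 0.978)
t=7.000: state=(1.499, 1.110)
t=8.000: state=(1.402, 1.223)
t=9.000: state=(1.297, 1.318)
t=10.000: state=(1.181, 1.395)
t=11.000: state=(1.045, 1.455)
t=12.000: state=(0.870, 1.495)
t=13.000: state=(0.608, 1.513)
t=14.000: state=(0.099, 1.495)
t=15.000: state=(-1.062, 1.403)
t=16.000: state=(-1.891, 1.210)
t=16.180: state=(-1.918, 1.171)
largest grid value and its neighbours: w(13.080)=1.51294, w(13.100)=1.51294, w(13.120)=1.51293
parabola through these three points peaks at t≈13.095 with w≈1.51294

max w = 1.513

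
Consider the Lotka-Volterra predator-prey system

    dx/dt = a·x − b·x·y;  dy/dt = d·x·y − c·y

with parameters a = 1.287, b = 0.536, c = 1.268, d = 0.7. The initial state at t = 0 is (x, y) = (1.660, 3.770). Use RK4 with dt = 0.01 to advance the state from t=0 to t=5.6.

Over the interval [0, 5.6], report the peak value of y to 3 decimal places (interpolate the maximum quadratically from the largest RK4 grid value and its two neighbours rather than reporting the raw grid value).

t=0.000: state=(1.660, 3.770)
step 1 (dt=0.01): k1=(-1.218, -0.400), k2=(-1.212, -0.415), k3=(-1.212, -0.415), k4=(-1.205, -0.431); state += dt/6·(k1+2k2+2k3+k4)
t=0.010: state=(1.648, 3.766)
t=0.020: state=(1.636, 3.761)
t=0.030: state=(1.624, 3.757)
continuing one RK4 step at a time; state shown every 20 steps (Δt=0.2):
t=0.200: state=(1.443, 3.633)
t=0.400: state=(1.279, 3.409)
t=0.600: state=(1.164, 3.137)
t=0.800: state=(1.093, 2.849)
t=1.000: state=(1.057, 2.569)
t=1.200: state=(1.053, 2.310)
t=1.400: state=(1.077, 2.081)
t=1.600: state=(1.127, 1.883)
t=1.800: state=(1.202, 1.720)
t=2.000: state=(1.303, 1.590)
t=2.200: state=(1.429, 1.493)
t=2.400: state=(1.581, 1.430)
t=2.600: state=(1.757, 1.401)
t=2.800: state=(1.956, 1.410)
t=3.000: state=(2.170, 1.460)
t=3.200: state=(2.389, 1.559)
t=3.400: state=(2.594, 1.715)
t=3.600: state=(2.761, 1.938)
t=3.800: state=(2.858, 2.230)
t=4.000: state=(2.857, 2.586)
t=4.200: state=(2.744, 2.974)
t=4.400: state=(2.529, 3.341)
t=4.600: state=(2.250, 3.624)
t=4.800: state=(1.955, 3.775)
t=5.000: state=(1.685, 3.777)
t=5.200: state=(1.462, 3.651)
t=5.400: state=(1.293, 3.434)
t=5.600: state=(1.174, 3.165)
largest grid value and its neighbours: y(4.890)=3.79370, y(4.900)=3.79397, y(4.910)=3.79389
parabola through these three points peaks at t≈4.903 with y≈3.79399

max y = 3.794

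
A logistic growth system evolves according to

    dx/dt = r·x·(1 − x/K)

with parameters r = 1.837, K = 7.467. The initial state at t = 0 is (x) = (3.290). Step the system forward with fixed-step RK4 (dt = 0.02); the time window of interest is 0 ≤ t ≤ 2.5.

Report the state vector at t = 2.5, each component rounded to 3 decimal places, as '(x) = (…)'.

(x) = (7.372)

t=0.000: state=(3.290)
step 1 (dt=0.02): k1=(3.381), k2=(3.388), k3=(3.388), k4=(3.394); state += dt/6·(k1+2k2+2k3+k4)
t=0.020: state=(3.358)
t=0.040: state=(3.426)
t=0.060: state=(3.494)
continuing one RK4 step at a time; state shown every 5 steps (Δt=0.1):
t=0.100: state=(3.631)
t=0.200: state=(3.973)
t=0.300: state=(4.312)
t=0.400: state=(4.641)
t=0.500: state=(4.956)
t=0.600: state=(5.252)
t=0.700: state=(5.527)
t=0.800: state=(5.779)
t=0.900: state=(6.007)
t=1.000: state=(6.211)
t=1.100: state=(6.391)
t=1.200: state=(6.550)
t=1.300: state=(6.688)
t=1.400: state=(6.807)
t=1.500: state=(6.909)
t=1.600: state=(6.997)
t=1.700: state=(7.072)
t=1.800: state=(7.135)
t=1.900: state=(7.189)
t=2.000: state=(7.234)
t=2.100: state=(7.272)
t=2.200: state=(7.304)
t=2.300: state=(7.331)
t=2.400: state=(7.353)
t=2.500: state=(7.372)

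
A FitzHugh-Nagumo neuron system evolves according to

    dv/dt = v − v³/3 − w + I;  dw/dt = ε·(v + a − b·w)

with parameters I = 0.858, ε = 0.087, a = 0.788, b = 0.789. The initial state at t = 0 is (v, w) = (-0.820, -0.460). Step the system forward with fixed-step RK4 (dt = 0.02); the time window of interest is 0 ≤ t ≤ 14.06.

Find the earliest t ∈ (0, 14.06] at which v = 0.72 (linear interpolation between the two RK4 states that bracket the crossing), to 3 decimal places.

t=0.000: state=(-0.820, -0.460)
step 1 (dt=0.02): k1=(0.682, 0.029), k2=(0.684, 0.029), k3=(0.684, 0.029), k4=(0.686, 0.030); state += dt/6·(k1+2k2+2k3+k4)
t=0.020: state=(-0.806, -0.459)
t=0.040: state=(-0.793, -0.459)
t=0.060: state=(-0.779, -0.458)
continuing one RK4 step at a time; state shown every 25 steps (Δt=0.5):
t=0.500: state=(-0.437, -0.438)
t=1.000: state=(0.113, -0.397)
t=1.360: state=(0.686, -0.351)
next step: t=1.380: state=(0.722, -0.348) — v has crossed 0.72
linear interpolation between t=1.360 (0.68584) and t=1.380 (0.72174) → t≈1.379

t = 1.379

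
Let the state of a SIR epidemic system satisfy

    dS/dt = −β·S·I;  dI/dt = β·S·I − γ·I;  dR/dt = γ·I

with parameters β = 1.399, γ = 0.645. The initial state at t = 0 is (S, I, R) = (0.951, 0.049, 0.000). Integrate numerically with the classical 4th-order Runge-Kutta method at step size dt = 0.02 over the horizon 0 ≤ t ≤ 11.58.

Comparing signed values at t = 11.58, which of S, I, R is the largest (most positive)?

t=0.000: state=(0.951, 0.049, 0.000)
step 1 (dt=0.02): k1=(-0.065, 0.034, 0.032), k2=(-0.066, 0.034, 0.032), k3=(-0.066, 0.034, 0.032), k4=(-0.066, 0.034, 0.032); state += dt/6·(k1+2k2+2k3+k4)
t=0.020: state=(0.950, 0.050, 0.001)
t=0.040: state=(0.948, 0.050, 0.001)
t=0.060: state=(0.947, 0.051, 0.002)
continuing one RK4 step at a time; state shown every 25 steps (Δt=0.5):
t=0.500: state=(0.913, 0.068, 0.019)
t=1.000: state=(0.864, 0.092, 0.044)
t=1.500: state=(0.802, 0.119, 0.078)
t=2.000: state=(0.731, 0.148, 0.122)
t=2.500: state=(0.653, 0.174, 0.174)
t=3.000: state=(0.574, 0.193, 0.233)
t=3.500: state=(0.499, 0.204, 0.297)
t=4.000: state=(0.432, 0.204, 0.363)
t=4.500: state=(0.376, 0.196, 0.428)
t=5.000: state=(0.329, 0.182, 0.489)
t=5.500: state=(0.292, 0.163, 0.545)
t=6.000: state=(0.262, 0.144, 0.594)
t=6.500: state=(0.239, 0.124, 0.637)
t=7.000: state=(0.220, 0.105, 0.674)
t=7.500: state=(0.206, 0.089, 0.706)
t=8.000: state=(0.194, 0.074, 0.732)
t=8.500: state=(0.186, 0.061, 0.753)
t=9.000: state=(0.178, 0.050, 0.771)
t=9.500: state=(0.173, 0.041, 0.786)
t=10.000: state=(0.168, 0.034, 0.798)
t=10.500: state=(0.165, 0.027, 0.808)
t=11.000: state=(0.162, 0.022, 0.816)
t=11.500: state=(0.160, 0.018, 0.822)
t=11.580: state=(0.160, 0.017, 0.823)
compare at T: S=0.160, I=0.017, R=0.823

largest component: R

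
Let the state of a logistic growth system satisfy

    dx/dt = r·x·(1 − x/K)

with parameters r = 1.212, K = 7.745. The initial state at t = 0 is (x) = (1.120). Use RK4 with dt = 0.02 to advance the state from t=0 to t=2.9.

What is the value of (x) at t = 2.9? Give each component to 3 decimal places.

t=0.000: state=(1.120)
step 1 (dt=0.02): k1=(1.161), k2=(1.171), k3=(1.171), k4=(1.181); state += dt/6·(k1+2k2+2k3+k4)
t=0.020: state=(1.143)
t=0.040: state=(1.167)
t=0.060: state=(1.191)
continuing one RK4 step at a time; state shown every 5 steps (Δt=0.1):
t=0.100: state=(1.241)
t=0.200: state=(1.373)
t=0.300: state=(1.515)
t=0.400: state=(1.668)
t=0.500: state=(1.832)
t=0.600: state=(2.007)
t=0.700: state=(2.193)
t=0.800: state=(2.388)
t=0.900: state=(2.593)
t=1.000: state=(2.806)
t=1.100: state=(3.026)
t=1.200: state=(3.252)
t=1.300: state=(3.483)
t=1.400: state=(3.716)
t=1.500: state=(3.951)
t=1.600: state=(4.185)
t=1.700: state=(4.417)
t=1.800: state=(4.644)
t=1.900: state=(4.867)
t=2.000: state=(5.082)
t=2.100: state=(5.290)
t=2.200: state=(5.489)
t=2.300: state=(5.677)
t=2.400: state=(5.856)
t=2.500: state=(6.024)
t=2.600: state=(6.180)
t=2.700: state=(6.326)
t=2.800: state=(6.461)
t=2.900: state=(6.586)

(x) = (6.586)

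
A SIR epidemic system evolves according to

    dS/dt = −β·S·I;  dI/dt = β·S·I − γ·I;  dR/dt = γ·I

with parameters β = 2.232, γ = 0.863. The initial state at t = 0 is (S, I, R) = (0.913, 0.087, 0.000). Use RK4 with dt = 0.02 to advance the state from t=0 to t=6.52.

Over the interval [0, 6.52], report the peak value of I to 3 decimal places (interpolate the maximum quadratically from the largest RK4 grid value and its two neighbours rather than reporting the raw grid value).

max I = 0.281

t=0.000: state=(0.913, 0.087, 0.000)
step 1 (dt=0.02): k1=(-0.177, 0.102, 0.075), k2=(-0.179, 0.103, 0.076), k3=(-0.179, 0.103, 0.076), k4=(-0.181, 0.104, 0.077); state += dt/6·(k1+2k2+2k3+k4)
t=0.020: state=(0.909, 0.089, 0.002)
t=0.040: state=(0.906, 0.091, 0.003)
t=0.060: state=(0.902, 0.093, 0.005)
continuing one RK4 step at a time; state shown every 25 steps (Δt=0.5):
t=0.500: state=(0.802, 0.148, 0.050)
t=1.000: state=(0.654, 0.217, 0.129)
t=1.500: state=(0.498, 0.268, 0.235)
t=2.000: state=(0.365, 0.281, 0.354)
t=2.500: state=(0.270, 0.259, 0.472)
t=3.000: state=(0.206, 0.219, 0.575)
t=3.500: state=(0.166, 0.175, 0.660)
t=4.000: state=(0.140, 0.134, 0.726)
t=4.500: state=(0.123, 0.101, 0.777)
t=5.000: state=(0.111, 0.075, 0.814)
t=5.500: state=(0.103, 0.055, 0.842)
t=6.000: state=(0.098, 0.040, 0.862)
t=6.500: state=(0.095, 0.029, 0.877)
t=6.520: state=(0.094, 0.028, 0.877)
largest grid value and its neighbours: I(1.880)=0.28107, I(1.900)=0.28113, I(1.920)=0.28113
parabola through these three points peaks at t≈1.909 with I≈0.28114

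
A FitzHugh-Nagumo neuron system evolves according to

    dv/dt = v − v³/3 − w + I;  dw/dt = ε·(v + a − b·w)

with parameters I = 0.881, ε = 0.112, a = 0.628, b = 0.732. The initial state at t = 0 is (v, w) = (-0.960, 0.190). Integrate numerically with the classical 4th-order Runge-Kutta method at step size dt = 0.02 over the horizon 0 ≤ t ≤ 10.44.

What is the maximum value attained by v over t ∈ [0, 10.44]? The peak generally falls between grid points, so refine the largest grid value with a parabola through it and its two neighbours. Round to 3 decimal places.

t=0.000: state=(-0.960, 0.190)
step 1 (dt=0.02): k1=(0.026, -0.053), k2=(0.026, -0.053), k3=(0.026, -0.053), k4=(0.027, -0.053); state += dt/6·(k1+2k2+2k3+k4)
t=0.020: state=(-0.959, 0.189)
t=0.040: state=(-0.959, 0.188)
t=0.060: state=(-0.958, 0.187)
continuing one RK4 step at a time; state shown every 25 steps (Δt=0.5):
t=0.500: state=(-0.940, 0.165)
t=1.000: state=(-0.907, 0.142)
t=1.500: state=(-0.859, 0.122)
t=2.000: state=(-0.794, 0.106)
t=2.500: state=(-0.709, 0.095)
t=3.000: state=(-0.595, 0.090)
t=3.500: state=(-0.436, 0.092)
t=4.000: state=(-0.201, 0.105)
t=4.500: state=(0.166, 0.134)
t=5.000: state=(0.723, 0.186)
t=5.500: state=(1.364, 0.271)
t=6.000: state=(1.757, 0.382)
t=6.500: state=(1.870, 0.501)
t=7.000: state=(1.870, 0.618)
t=7.500: state=(1.837, 0.730)
t=8.000: state=(1.795, 0.835)
t=8.500: state=(1.751, 0.933)
t=9.000: state=(1.705, 1.025)
t=9.500: state=(1.659, 1.110)
t=10.000: state=(1.613, 1.190)
t=10.440: state=(1.571, 1.255)
largest grid value and its neighbours: v(6.700)=1.87711, v(6.720)=1.87715, v(6.740)=1.87710
parabola through these three points peaks at t≈6.720 with v≈1.87715

max v = 1.877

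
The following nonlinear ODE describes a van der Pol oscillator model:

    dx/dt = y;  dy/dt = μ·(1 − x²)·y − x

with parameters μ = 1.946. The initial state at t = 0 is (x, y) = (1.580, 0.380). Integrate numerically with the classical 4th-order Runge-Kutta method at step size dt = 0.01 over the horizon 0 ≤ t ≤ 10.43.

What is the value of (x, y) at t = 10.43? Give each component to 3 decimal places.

(x, y) = (-1.989, -0.479)

t=0.000: state=(1.580, 0.380)
step 1 (dt=0.01): k1=(0.380, -2.687), k2=(0.367, -2.654), k3=(0.367, -2.654), k4=(0.353, -2.621); state += dt/6·(k1+2k2+2k3+k4)
t=0.010: state=(1.584, 0.353)
t=0.020: state=(1.587, 0.328)
t=0.030: state=(1.590, 0.302)
continuing one RK4 step at a time; state shown every 50 steps (Δt=0.5):
t=0.500: state=(1.550, -0.331)
t=1.000: state=(1.320, -0.578)
t=1.500: state=(0.953, -0.938)
t=2.000: state=(0.264, -2.056)
t=2.500: state=(-1.296, -3.447)
t=3.000: state=(-2.017, -0.036)
t=3.500: state=(-1.905, 0.334)
t=4.000: state=(-1.719, 0.411)
t=4.500: state=(-1.490, 0.513)
t=5.000: state=(-1.189, 0.718)
t=5.500: state=(-0.718, 1.272)
t=6.000: state=(0.304, 3.145)
t=6.500: state=(1.855, 1.463)
t=7.000: state=(1.990, -0.240)
t=7.500: state=(1.829, -0.369)
t=8.000: state=(1.626, -0.448)
t=8.500: state=(1.372, -0.582)
t=9.000: state=(1.018, -0.883)
t=9.500: state=(0.389, -1.831)
t=10.000: state=(-1.072, -3.713)
t=10.430: state=(-1.989, -0.479)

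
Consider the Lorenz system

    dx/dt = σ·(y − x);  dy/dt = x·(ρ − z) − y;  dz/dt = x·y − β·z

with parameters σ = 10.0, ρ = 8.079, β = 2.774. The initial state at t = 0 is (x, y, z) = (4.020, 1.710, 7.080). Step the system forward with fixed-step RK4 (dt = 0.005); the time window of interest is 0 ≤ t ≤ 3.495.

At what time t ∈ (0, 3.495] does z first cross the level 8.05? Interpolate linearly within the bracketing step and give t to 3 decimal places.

t = 0.796

t=0.000: state=(4.020, 1.710, 7.080)
step 1 (dt=0.005): k1=(-23.100, 2.306, -12.766), k2=(-22.465, 2.369, -12.753), k3=(-22.479, 2.370, -12.750), k4=(-21.858, 2.431, -12.735); state += dt/6·(k1+2k2+2k3+k4)
t=0.005: state=(3.908, 1.722, 7.016)
t=0.010: state=(3.801, 1.734, 6.953)
t=0.015: state=(3.701, 1.747, 6.889)
continuing one RK4 step at a time; state shown every 40 steps (Δt=0.2):
t=0.200: state=(2.422, 2.474, 4.942)
t=0.400: state=(3.197, 3.845, 4.187)
t=0.600: state=(4.776, 5.600, 5.425)
t=0.795: state=(5.781, 5.819, 8.037)
next step: t=0.800: state=(5.782, 5.791, 8.093) — z has crossed 8.05
linear interpolation between t=0.795 (8.03735) and t=0.800 (8.09330) → t≈0.796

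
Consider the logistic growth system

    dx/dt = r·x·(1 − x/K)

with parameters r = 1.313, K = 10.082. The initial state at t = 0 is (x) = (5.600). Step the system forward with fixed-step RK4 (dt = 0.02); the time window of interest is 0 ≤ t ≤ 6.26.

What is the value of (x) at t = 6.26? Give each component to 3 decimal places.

t=0.000: state=(5.600)
step 1 (dt=0.02): k1=(3.269), k2=(3.264), k3=(3.264), k4=(3.259); state += dt/6·(k1+2k2+2k3+k4)
t=0.020: state=(5.665)
t=0.040: state=(5.730)
t=0.060: state=(5.795)
continuing one RK4 step at a time; state shown every 25 steps (Δt=0.5):
t=0.500: state=(7.125)
t=1.000: state=(8.296)
t=1.500: state=(9.069)
t=2.000: state=(9.530)
t=2.500: state=(9.788)
t=3.000: state=(9.927)
t=3.500: state=(10.001)
t=4.000: state=(10.040)
t=4.500: state=(10.060)
t=5.000: state=(10.071)
t=5.500: state=(10.076)
t=6.000: state=(10.079)
t=6.260: state=(10.080)

(x) = (10.080)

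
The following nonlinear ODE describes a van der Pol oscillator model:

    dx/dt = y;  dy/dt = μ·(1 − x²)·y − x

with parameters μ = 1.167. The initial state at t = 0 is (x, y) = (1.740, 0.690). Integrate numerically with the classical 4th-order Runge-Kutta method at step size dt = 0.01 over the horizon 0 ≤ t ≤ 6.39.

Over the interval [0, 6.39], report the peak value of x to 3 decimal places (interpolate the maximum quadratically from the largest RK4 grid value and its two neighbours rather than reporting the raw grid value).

t=0.000: state=(1.740, 0.690)
step 1 (dt=0.01): k1=(0.690, -3.373), k2=(0.673, -3.346), k3=(0.673, -3.346), k4=(0.657, -3.318); state += dt/6·(k1+2k2+2k3+k4)
t=0.010: state=(1.747, 0.657)
t=0.020: state=(1.753, 0.624)
t=0.030: state=(1.759, 0.591)
continuing one RK4 step at a time; state shown every 25 steps (Δt=0.25):
t=0.250: state=(1.822, 0.032)
t=0.500: state=(1.782, -0.315)
t=0.750: state=(1.678, -0.505)
t=1.000: state=(1.534, -0.642)
t=1.250: state=(1.357, -0.778)
t=1.500: state=(1.142, -0.950)
t=1.750: state=(0.876, -1.196)
t=2.000: state=(0.533, -1.572)
t=2.250: state=(0.074, -2.127)
t=2.500: state=(-0.536, -2.725)
t=2.750: state=(-1.232, -2.648)
t=3.000: state=(-1.762, -1.485)
t=3.250: state=(-1.982, -0.368)
t=3.500: state=(-1.996, 0.180)
t=3.750: state=(-1.918, 0.413)
t=4.000: state=(-1.798, 0.535)
t=4.250: state=(-1.652, 0.630)
t=4.500: state=(-1.482, 0.733)
t=4.750: state=(-1.283, 0.867)
t=5.000: state=(-1.044, 1.059)
t=5.250: state=(-0.745, 1.351)
t=5.500: state=(-0.355, 1.803)
t=5.750: state=(0.171, 2.423)
t=6.000: state=(0.843, 2.852)
t=6.250: state=(1.506, 2.234)
t=6.390: state=(1.767, 1.490)
largest grid value and its neighbours: x(0.260)=1.82271, x(0.270)=1.82275, x(0.280)=1.82261
parabola through these three points peaks at t≈0.267 with x≈1.82275

max x = 1.823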